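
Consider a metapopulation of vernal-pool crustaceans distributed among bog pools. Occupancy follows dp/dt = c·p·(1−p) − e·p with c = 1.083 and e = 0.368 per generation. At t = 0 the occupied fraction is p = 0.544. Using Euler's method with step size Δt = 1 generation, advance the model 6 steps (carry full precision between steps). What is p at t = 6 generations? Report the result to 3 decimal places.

0.660

Update rule: p ← p + [c·p·(1−p) − e·p]·Δt with Δt = 1.
t = 1: p = 0.54400 + (+0.06846) = 0.61246
t = 2: p = 0.61246 + (+0.03167) = 0.64413
t = 3: p = 0.64413 + (+0.01121) = 0.65534
t = 4: p = 0.65534 + (+0.00345) = 0.65879
t = 5: p = 0.65879 + (+0.00101) = 0.65980
t = 6: p = 0.65980 + (+0.00029) = 0.66009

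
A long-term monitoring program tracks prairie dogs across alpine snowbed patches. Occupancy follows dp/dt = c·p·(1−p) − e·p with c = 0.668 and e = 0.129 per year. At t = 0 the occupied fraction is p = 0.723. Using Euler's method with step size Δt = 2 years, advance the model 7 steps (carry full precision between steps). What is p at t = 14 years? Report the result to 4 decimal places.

0.8069

Update rule: p ← p + [c·p·(1−p) − e·p]·Δt with Δt = 2.
t = 2: p = 0.72300 + (+0.08103) = 0.80403
t = 4: p = 0.80403 + (+0.00307) = 0.80710
t = 6: p = 0.80710 + (-0.00023) = 0.80687
t = 8: p = 0.80687 + (+0.00002) = 0.80689
t = 10: p = 0.80689 + (-0.00000) = 0.80689
t = 12: p = 0.80689 + (+0.00000) = 0.80689
t = 14: p = 0.80689 + (-0.00000) = 0.80689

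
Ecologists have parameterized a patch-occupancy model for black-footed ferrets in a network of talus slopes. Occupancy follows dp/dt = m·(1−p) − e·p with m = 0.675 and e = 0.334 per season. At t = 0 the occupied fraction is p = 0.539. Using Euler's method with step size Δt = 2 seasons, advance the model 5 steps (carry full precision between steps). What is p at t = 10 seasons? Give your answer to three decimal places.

Update rule: p ← p + [m·(1−p) − e·p]·Δt with Δt = 2.
step 1: Δp = +0.26230, p = 0.80130
step 2: Δp = -0.26702, p = 0.53428
step 3: Δp = +0.27183, p = 0.80610
step 4: Δp = -0.27672, p = 0.52939
step 5: Δp = +0.28170, p = 0.81109

0.811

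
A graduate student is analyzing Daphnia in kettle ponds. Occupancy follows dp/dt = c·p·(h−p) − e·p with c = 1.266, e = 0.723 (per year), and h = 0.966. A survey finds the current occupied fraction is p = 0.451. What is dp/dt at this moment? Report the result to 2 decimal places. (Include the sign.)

-0.03

Colonization term: c·p·(h−p) = 1.266×0.451×0.5150 = 0.29405.
Extinction term: e·p = 0.32607.
dp/dt = 0.29405 − 0.32607 = -0.03203.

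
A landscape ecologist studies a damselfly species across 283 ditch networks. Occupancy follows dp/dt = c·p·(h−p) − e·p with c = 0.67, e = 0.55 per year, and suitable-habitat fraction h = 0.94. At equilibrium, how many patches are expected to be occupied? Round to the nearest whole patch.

p* = h − e/c = 0.94 − 0.8209 = 0.1191.
Expected occupied patches = N × p* = 283 × 0.1191 = 33.71 ≈ 34.

34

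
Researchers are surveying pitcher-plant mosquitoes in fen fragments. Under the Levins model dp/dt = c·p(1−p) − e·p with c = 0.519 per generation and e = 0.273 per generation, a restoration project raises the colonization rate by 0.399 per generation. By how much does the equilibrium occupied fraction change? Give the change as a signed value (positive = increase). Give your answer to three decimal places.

0.229

Before: p* = 1 − 0.273/0.519 = 0.4740.
After the change, c = 0.918, e = 0.273, so p* = 1 − 0.273/0.918 = 0.7026.
Δp* = 0.7026 − 0.4740 = +0.2286.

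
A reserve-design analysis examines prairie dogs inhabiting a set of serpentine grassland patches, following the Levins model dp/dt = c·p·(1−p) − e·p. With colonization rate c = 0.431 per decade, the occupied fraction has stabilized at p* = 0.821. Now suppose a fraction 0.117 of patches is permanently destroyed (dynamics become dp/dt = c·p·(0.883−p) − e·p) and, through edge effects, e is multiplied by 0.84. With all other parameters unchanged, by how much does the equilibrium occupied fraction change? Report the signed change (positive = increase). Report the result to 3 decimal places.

-0.088

Balance c(1−p*) = e gives e = 0.431×(1 − 0.82100) = 0.07715.
New p* = 0.883 − e/c = 0.883 − 0.06481/0.43100 = 0.73263.
Δp* = 0.73263 − 0.82100 = -0.08837.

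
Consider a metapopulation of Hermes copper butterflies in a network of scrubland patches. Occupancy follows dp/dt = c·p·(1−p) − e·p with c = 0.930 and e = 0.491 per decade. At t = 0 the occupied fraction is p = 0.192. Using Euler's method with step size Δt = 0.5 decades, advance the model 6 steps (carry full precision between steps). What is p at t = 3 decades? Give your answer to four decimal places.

0.3411

Update rule: p ← p + [c·p·(1−p) − e·p]·Δt with Δt = 0.5.
p: 0.19200 → 0.21700  (Δp = +0.02500)
p: 0.21700 → 0.24274  (Δp = +0.02574)
p: 0.24274 → 0.26862  (Δp = +0.02588)
p: 0.26862 → 0.29403  (Δp = +0.02541)
p: 0.29403 → 0.31837  (Δp = +0.02434)
p: 0.31837 → 0.34112  (Δp = +0.02275)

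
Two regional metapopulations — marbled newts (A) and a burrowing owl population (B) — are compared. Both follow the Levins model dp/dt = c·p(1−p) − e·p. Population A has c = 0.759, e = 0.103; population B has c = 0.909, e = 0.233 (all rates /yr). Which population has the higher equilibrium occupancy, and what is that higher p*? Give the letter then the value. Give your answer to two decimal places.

A: p*_A = 1 − 0.103/0.759 = 0.8643.
B: p*_B = 1 − 0.233/0.909 = 0.7437.
A is higher at 0.8643.

A, 0.86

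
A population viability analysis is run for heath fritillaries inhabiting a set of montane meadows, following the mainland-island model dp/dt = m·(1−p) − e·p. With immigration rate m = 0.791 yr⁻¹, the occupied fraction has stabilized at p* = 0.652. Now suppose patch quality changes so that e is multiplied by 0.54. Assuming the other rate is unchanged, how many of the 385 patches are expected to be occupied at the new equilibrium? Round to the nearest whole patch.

Balance m(1−p*) = e·p* gives e = m(1−p*)/p* = 0.791×0.34800/0.65200 = 0.42219.
New p* = m/(m+e) = 0.79100/(0.79100+0.22798) = 0.77627.
Expected occupied = 385 × 0.77627 = 298.86 ≈ 299.

299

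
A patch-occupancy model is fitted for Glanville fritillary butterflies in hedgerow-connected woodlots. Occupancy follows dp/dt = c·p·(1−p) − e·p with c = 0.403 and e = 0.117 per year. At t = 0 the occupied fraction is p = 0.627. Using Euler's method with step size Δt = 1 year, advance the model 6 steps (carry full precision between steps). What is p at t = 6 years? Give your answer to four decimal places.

0.6970

Update rule: p ← p + [c·p·(1−p) − e·p]·Δt with Δt = 1.
  1  |  dp/dt·Δt = +0.020891  |  p_1 = 0.647891
  2  |  dp/dt·Δt = +0.016132  |  p_2 = 0.664023
  3  |  dp/dt·Δt = +0.012217  |  p_3 = 0.676241
  4  |  dp/dt·Δt = +0.009112  |  p_4 = 0.685353
  5  |  dp/dt·Δt = +0.006718  |  p_5 = 0.692071
  6  |  dp/dt·Δt = +0.004910  |  p_6 = 0.696982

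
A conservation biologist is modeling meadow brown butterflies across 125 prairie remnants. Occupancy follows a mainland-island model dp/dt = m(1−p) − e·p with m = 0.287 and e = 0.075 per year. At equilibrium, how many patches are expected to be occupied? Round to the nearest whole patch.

99

p* = m/(m+e) = 0.287/0.3620 = 0.7928.
Expected occupied patches = N × p* = 125 × 0.7928 = 99.10 ≈ 99.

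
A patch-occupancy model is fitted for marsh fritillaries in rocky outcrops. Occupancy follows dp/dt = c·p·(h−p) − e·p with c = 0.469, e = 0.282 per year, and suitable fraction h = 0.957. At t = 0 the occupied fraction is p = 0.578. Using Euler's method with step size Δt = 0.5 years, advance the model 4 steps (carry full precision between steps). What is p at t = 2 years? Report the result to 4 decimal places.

0.4853

Update rule: p ← p + [c·p·(h−p) − e·p]·Δt with Δt = 0.5.
  1  |  dp/dt·Δt = -0.030128  |  p_1 = 0.547872
  2  |  dp/dt·Δt = -0.024687  |  p_2 = 0.523185
  3  |  dp/dt·Δt = -0.020546  |  p_3 = 0.502639
  4  |  dp/dt·Δt = -0.017317  |  p_4 = 0.485322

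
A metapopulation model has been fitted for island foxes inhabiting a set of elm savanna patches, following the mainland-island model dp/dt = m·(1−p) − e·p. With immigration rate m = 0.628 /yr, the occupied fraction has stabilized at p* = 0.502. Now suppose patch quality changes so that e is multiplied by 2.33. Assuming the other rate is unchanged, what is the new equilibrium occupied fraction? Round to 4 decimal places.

0.3020

Balance m(1−p*) = e·p* gives e = m(1−p*)/p* = 0.628×0.49800/0.50200 = 0.62300.
New p* = m/(m+e) = 0.62800/(0.62800+1.45159) = 0.30198.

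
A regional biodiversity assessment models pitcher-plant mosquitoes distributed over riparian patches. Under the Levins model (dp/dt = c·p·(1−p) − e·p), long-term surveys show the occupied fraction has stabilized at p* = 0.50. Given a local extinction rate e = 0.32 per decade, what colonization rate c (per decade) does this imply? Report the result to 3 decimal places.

At equilibrium c(1−p*) = e, so c = e/(1−p*).
c = 0.32/(1 − 0.50) = 0.32/0.5000 = 0.6400.

0.640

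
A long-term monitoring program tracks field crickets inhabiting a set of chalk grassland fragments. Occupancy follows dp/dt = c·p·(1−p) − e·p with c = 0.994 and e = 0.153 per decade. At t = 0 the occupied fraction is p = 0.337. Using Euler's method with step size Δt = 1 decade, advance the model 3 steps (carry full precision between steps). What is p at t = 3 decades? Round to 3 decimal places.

0.791

Update rule: p ← p + [c·p·(1−p) − e·p]·Δt with Δt = 1.
t = 1: p = 0.33700 + (+0.17053) = 0.50753
t = 2: p = 0.50753 + (+0.17079) = 0.67832
t = 3: p = 0.67832 + (+0.11311) = 0.79143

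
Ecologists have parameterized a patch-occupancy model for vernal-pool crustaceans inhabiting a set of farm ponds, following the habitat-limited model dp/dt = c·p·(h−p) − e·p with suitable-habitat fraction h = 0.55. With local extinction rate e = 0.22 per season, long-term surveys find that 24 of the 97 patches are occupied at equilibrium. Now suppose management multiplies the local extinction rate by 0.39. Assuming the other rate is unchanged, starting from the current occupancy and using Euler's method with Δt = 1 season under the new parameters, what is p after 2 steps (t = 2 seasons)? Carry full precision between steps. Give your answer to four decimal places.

0.3115

Observed p* = 24/97 = 0.24742.
Balance c(h−p*) = e gives c = e/(0.55 − 0.24742) = 0.22/0.30258 = 0.72709.
Starting from p₀ = 0.24742; update p ← p + (dp/dt)·Δt with the new parameters.
t = 1: p = 0.24742 + (+0.03320) = 0.28063
t = 2: p = 0.28063 + (+0.03089) = 0.31151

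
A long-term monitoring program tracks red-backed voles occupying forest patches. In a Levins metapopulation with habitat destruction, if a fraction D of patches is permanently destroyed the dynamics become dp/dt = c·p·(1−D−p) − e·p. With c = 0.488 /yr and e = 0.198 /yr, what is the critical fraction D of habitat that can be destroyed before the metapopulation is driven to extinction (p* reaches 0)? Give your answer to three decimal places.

0.594

The nontrivial equilibrium is p* = (1−D) − e/c; extinction occurs when this hits zero.
So D_crit = 1 − e/c = 1 − 0.198/0.488 = 1 − 0.4057 = 0.5943.
Note this equals the original equilibrium occupancy — the Levins extinction-debt result.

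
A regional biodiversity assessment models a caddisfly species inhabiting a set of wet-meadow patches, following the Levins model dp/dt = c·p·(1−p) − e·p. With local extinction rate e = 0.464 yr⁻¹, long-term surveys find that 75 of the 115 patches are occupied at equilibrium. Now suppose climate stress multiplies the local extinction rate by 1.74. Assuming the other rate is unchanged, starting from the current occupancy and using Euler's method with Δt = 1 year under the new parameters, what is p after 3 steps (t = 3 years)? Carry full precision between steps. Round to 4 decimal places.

Observed p* = 75/115 = 0.65217.
Balance c(1−p*) = e gives c = e/(1 − 0.65217) = 0.464/0.34783 = 1.33400.
Starting from p₀ = 0.65217; update p ← p + (dp/dt)·Δt with the new parameters.
p: 0.65217 → 0.42824  (Δp = -0.22393)
p: 0.42824 → 0.40913  (Δp = -0.01912)
p: 0.40913 → 0.40130  (Δp = -0.00783)

0.4013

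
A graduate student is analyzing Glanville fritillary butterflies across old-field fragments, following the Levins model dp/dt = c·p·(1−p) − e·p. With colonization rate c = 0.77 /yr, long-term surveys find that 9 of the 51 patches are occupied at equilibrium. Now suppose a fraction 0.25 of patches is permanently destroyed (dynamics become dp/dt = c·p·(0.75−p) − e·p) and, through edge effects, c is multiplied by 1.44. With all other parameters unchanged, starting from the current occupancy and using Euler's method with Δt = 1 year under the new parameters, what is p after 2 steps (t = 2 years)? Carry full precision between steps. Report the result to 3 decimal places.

0.177

Observed p* = 9/51 = 0.17647.
Balance c(1−p*) = e gives e = 0.77×(1 − 0.17647) = 0.63412.
Starting from p₀ = 0.17647; update p ← p + (dp/dt)·Δt with the new parameters.
p: 0.17647 → 0.17679  (Δp = +0.00032)
p: 0.17679 → 0.17705  (Δp = +0.00026)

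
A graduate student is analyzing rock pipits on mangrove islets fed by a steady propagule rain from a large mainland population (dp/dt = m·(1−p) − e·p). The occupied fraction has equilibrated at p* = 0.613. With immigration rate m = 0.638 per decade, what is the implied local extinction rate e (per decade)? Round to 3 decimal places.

0.403

At equilibrium m(1−p*) = e·p*, so e = m(1−p*)/p*.
e = 0.638 × 0.3870 / 0.613 = 0.4028.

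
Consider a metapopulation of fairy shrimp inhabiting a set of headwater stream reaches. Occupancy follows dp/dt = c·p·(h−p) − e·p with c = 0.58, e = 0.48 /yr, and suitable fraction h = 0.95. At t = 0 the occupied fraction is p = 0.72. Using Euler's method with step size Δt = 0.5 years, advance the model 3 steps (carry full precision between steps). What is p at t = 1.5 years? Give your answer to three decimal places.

0.455

Update rule: p ← p + [c·p·(h−p) − e·p]·Δt with Δt = 0.5.
p: 0.72000 → 0.59522  (Δp = -0.12478)
p: 0.59522 → 0.51361  (Δp = -0.08161)
p: 0.51361 → 0.45534  (Δp = -0.05827)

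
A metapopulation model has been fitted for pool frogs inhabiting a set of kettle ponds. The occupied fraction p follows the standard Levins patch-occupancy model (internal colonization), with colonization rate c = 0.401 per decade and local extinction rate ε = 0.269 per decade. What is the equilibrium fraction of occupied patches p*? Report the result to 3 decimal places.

At equilibrium, colonization balances extinction: c·p*·(1−p*) = ε·p*.
So p* = 1 − ε/c = 1 − 0.269/0.401 = 1 − 0.6708 = 0.3292.

0.329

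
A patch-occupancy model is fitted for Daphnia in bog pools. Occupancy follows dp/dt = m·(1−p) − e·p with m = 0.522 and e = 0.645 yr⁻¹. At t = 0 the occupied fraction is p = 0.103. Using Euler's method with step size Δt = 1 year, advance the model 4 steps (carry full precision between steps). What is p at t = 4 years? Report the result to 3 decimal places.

0.447

Update rule: p ← p + [m·(1−p) − e·p]·Δt with Δt = 1.
step 1: Δp = +0.40180, p = 0.50480
step 2: Δp = -0.06710, p = 0.43770
step 3: Δp = +0.01121, p = 0.44890
step 4: Δp = -0.00187, p = 0.44703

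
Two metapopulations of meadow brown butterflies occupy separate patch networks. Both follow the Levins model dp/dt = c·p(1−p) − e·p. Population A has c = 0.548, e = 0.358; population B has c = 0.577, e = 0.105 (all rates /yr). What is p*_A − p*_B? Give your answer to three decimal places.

-0.471

A: p*_A = 1 − 0.358/0.548 = 0.3467.
B: p*_B = 1 − 0.105/0.577 = 0.8180.
p*_A − p*_B = 0.3467 − 0.8180 = -0.4713.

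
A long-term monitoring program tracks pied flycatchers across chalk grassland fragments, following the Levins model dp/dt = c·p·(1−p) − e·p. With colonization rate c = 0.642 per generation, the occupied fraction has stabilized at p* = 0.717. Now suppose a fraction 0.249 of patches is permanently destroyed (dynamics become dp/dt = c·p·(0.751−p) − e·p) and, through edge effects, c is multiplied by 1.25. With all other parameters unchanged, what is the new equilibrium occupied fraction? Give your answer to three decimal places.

Balance c(1−p*) = e gives e = 0.642×(1 − 0.71700) = 0.18169.
New p* = 0.751 − e/c = 0.751 − 0.18169/0.80250 = 0.52460.

0.525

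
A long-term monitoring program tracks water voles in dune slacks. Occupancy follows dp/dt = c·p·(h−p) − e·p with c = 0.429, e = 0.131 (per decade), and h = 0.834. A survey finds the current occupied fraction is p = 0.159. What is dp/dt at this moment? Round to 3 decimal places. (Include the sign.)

0.025

Colonization term: c·p·(h−p) = 0.429×0.159×0.6750 = 0.04604.
Extinction term: e·p = 0.02083.
dp/dt = 0.04604 − 0.02083 = 0.02521.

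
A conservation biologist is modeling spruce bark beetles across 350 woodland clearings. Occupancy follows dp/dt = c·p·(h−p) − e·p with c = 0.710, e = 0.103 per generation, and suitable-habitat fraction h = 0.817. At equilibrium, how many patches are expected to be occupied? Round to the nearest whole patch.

235

p* = h − e/c = 0.817 − 0.1451 = 0.6719.
Expected occupied patches = N × p* = 350 × 0.6719 = 235.18 ≈ 235.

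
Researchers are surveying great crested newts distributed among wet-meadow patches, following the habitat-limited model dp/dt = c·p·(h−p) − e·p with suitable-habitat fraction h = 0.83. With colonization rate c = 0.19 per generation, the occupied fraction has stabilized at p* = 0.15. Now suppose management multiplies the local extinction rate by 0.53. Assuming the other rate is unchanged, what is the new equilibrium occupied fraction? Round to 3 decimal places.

Balance c(h−p*) = e gives e = 0.19×(0.83 − 0.15000) = 0.12920.
New p* = 0.83 − e/c = 0.83 − 0.06848/0.19000 = 0.46958.

0.470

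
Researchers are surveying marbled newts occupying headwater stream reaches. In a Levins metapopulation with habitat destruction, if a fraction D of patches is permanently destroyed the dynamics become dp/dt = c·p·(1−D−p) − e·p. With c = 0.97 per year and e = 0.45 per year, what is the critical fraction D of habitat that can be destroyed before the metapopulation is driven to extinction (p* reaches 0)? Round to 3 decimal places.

0.536

The nontrivial equilibrium is p* = (1−D) − e/c; extinction occurs when this hits zero.
So D_crit = 1 − e/c = 1 − 0.45/0.97 = 1 − 0.4639 = 0.5361.
This equals the undisturbed p*, a classic result of Lande's extension.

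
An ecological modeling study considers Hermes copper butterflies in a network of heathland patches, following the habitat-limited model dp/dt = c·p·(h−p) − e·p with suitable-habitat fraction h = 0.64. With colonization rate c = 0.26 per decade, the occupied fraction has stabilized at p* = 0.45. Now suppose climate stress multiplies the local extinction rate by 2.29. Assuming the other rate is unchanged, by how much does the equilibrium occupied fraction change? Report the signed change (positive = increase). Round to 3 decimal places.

Balance c(h−p*) = e gives e = 0.26×(0.64 − 0.45000) = 0.04940.
New p* = 0.64 − e/c = 0.64 − 0.11313/0.26000 = 0.20488.
Δp* = 0.20488 − 0.45000 = -0.24512.

-0.245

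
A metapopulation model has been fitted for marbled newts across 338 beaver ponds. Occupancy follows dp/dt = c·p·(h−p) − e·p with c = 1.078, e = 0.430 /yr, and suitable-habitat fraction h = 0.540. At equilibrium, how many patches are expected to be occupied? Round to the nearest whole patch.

p* = h − e/c = 0.540 − 0.3989 = 0.1411.
Expected occupied patches = N × p* = 338 × 0.1411 = 47.70 ≈ 48.

48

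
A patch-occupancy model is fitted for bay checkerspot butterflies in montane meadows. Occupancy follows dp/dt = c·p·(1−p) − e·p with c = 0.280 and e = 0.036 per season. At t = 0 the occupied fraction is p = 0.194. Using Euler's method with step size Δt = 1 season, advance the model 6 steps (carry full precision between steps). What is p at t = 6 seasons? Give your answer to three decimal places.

Update rule: p ← p + [c·p·(1−p) − e·p]·Δt with Δt = 1.
  1  |  dp/dt·Δt = +0.036798  |  p_1 = 0.230798
  2  |  dp/dt·Δt = +0.041400  |  p_2 = 0.272198
  3  |  dp/dt·Δt = +0.045671  |  p_3 = 0.317868
  4  |  dp/dt·Δt = +0.049269  |  p_4 = 0.367137
  5  |  dp/dt·Δt = +0.051840  |  p_5 = 0.418977
  6  |  dp/dt·Δt = +0.053079  |  p_6 = 0.472056

0.472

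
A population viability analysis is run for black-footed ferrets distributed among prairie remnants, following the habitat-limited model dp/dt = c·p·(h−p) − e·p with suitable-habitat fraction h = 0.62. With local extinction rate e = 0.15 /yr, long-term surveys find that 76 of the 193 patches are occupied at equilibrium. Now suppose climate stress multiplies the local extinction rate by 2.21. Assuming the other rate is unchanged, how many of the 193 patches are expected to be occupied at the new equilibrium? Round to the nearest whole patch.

23

Observed p* = 76/193 = 0.39378.
Balance c(h−p*) = e gives c = e/(0.62 − 0.39378) = 0.15/0.22622 = 0.66307.
New p* = 0.62 − e/c = 0.62 − 0.33150/0.66307 = 0.12005.
Expected occupied = 193 × 0.12005 = 23.17 ≈ 23.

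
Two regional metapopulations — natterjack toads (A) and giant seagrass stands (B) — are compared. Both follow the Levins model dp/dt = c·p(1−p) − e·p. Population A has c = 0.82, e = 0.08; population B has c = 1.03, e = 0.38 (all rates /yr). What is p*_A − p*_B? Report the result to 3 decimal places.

0.271

A: p*_A = 1 − 0.08/0.82 = 0.9024.
B: p*_B = 1 − 0.38/1.03 = 0.6311.
p*_A − p*_B = 0.9024 − 0.6311 = 0.2714.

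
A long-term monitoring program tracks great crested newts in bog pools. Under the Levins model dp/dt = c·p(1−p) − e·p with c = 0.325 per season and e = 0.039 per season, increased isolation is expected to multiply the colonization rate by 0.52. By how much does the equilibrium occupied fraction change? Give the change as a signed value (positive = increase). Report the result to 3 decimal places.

-0.111

Before: p* = 1 − 0.039/0.325 = 0.8800.
After the change, c = 0.169, e = 0.039, so p* = 1 − 0.039/0.169 = 0.7692.
Δp* = 0.7692 − 0.8800 = -0.1108.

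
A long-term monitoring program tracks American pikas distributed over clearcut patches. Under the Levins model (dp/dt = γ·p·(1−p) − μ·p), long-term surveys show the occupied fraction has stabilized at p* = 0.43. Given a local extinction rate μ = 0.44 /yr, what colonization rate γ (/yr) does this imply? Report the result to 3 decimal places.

0.772

At equilibrium γ(1−p*) = μ, so γ = μ/(1−p*).
γ = 0.44/(1 − 0.43) = 0.44/0.5700 = 0.7719.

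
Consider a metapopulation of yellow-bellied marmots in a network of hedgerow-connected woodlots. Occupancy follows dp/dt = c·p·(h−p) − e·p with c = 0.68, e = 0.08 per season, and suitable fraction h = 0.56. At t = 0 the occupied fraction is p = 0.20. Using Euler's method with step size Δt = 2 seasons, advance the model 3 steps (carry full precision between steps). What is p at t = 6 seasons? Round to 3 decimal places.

Update rule: p ← p + [c·p·(h−p) − e·p]·Δt with Δt = 2.
step 1: Δp = +0.06592, p = 0.26592
step 2: Δp = +0.06381, p = 0.32973
step 3: Δp = +0.05050, p = 0.38023

0.380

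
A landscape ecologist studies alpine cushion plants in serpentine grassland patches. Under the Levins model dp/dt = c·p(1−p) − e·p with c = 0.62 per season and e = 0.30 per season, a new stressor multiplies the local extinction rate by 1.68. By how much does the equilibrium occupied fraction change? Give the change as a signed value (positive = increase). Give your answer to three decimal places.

-0.329

Before: p* = 1 − 0.30/0.62 = 0.5161.
After the change, c = 0.62, e = 0.504, so p* = 1 − 0.504/0.62 = 0.1871.
Δp* = 0.1871 − 0.5161 = -0.3290.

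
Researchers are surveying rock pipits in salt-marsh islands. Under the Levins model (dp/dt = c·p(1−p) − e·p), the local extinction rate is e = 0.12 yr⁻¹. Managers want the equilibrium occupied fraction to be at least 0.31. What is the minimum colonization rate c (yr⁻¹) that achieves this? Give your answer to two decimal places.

p* = 1 − e/c ≥ 0.31 requires e/c ≤ 0.6900, i.e. c ≥ e/0.6900.
c_min = 0.12/0.6900 = 0.1739.

0.17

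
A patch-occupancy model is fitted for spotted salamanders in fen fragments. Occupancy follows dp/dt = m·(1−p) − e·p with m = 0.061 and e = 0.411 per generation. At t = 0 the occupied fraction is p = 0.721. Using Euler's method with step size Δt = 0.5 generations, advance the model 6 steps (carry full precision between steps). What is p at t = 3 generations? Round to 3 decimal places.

0.247

Update rule: p ← p + [m·(1−p) − e·p]·Δt with Δt = 0.5.
  1  |  dp/dt·Δt = -0.139656  |  p_1 = 0.581344
  2  |  dp/dt·Δt = -0.106697  |  p_2 = 0.474647
  3  |  dp/dt·Δt = -0.081517  |  p_3 = 0.393130
  4  |  dp/dt·Δt = -0.062279  |  p_4 = 0.330851
  5  |  dp/dt·Δt = -0.047581  |  p_5 = 0.283271
  6  |  dp/dt·Δt = -0.036352  |  p_6 = 0.246919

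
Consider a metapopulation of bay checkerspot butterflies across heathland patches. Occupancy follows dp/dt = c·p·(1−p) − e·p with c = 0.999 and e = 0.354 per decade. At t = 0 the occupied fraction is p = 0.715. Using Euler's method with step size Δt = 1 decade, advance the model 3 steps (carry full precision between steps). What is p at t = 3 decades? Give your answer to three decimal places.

0.648

Update rule: p ← p + [c·p·(1−p) − e·p]·Δt with Δt = 1.
p: 0.71500 → 0.66546  (Δp = -0.04954)
p: 0.66546 → 0.65229  (Δp = -0.01317)
p: 0.65229 → 0.64796  (Δp = -0.00433)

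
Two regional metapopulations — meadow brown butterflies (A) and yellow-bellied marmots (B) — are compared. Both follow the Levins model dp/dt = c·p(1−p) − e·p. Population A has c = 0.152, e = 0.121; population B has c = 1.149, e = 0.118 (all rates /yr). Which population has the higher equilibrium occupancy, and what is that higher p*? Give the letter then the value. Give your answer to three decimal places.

A: p*_A = 1 − 0.121/0.152 = 0.2039.
B: p*_B = 1 − 0.118/1.149 = 0.8973.
B is higher at 0.8973.

B, 0.897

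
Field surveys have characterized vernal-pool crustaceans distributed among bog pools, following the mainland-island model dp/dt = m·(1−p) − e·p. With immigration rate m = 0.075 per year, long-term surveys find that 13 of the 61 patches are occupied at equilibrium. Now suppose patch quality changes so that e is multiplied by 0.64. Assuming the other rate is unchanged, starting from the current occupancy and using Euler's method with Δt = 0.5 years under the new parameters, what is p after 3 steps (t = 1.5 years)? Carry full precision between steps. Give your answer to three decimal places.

Observed p* = 13/61 = 0.21311.
Balance m(1−p*) = e·p* gives e = m(1−p*)/p* = 0.075×0.78689/0.21311 = 0.27692.
Starting from p₀ = 0.21311; update p ← p + (dp/dt)·Δt with the new parameters.
  1  |  dp/dt·Δt = +0.010623  |  p_1 = 0.223738
  2  |  dp/dt·Δt = +0.009283  |  p_2 = 0.233021
  3  |  dp/dt·Δt = +0.008112  |  p_3 = 0.241133

0.241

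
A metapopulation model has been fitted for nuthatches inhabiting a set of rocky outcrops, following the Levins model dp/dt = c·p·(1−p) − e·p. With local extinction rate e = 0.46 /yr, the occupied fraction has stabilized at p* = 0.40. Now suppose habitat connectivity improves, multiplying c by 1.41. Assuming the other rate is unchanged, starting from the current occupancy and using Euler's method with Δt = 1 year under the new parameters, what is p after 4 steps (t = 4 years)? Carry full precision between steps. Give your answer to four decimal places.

0.5661

Balance c(1−p*) = e gives c = e/(1 − 0.40000) = 0.46/0.60000 = 0.76667.
Starting from p₀ = 0.40000; update p ← p + (dp/dt)·Δt with the new parameters.
p: 0.40000 → 0.47544  (Δp = +0.07544)
p: 0.47544 → 0.52634  (Δp = +0.05090)
p: 0.52634 → 0.55372  (Δp = +0.02739)
p: 0.55372 → 0.56614  (Δp = +0.01242)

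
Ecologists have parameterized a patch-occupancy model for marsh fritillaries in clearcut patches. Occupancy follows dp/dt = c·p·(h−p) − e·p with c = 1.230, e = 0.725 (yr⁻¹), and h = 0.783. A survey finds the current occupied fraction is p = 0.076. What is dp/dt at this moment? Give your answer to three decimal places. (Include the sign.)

0.011

Colonization term: c·p·(h−p) = 1.230×0.076×0.7070 = 0.06609.
Extinction term: e·p = 0.05510.
dp/dt = 0.06609 − 0.05510 = 0.01099.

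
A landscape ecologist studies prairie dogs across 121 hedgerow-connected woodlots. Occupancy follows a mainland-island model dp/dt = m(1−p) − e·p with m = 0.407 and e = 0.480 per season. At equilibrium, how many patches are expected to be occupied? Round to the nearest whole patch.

56

p* = m/(m+e) = 0.407/0.8870 = 0.4589.
Expected occupied patches = N × p* = 121 × 0.4589 = 55.52 ≈ 56.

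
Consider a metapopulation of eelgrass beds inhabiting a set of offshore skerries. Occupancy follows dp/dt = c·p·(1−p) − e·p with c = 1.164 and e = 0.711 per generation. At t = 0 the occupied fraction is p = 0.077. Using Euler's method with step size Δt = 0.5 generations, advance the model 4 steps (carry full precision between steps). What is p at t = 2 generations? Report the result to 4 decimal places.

Update rule: p ← p + [c·p·(1−p) − e·p]·Δt with Δt = 0.5.
  1  |  dp/dt·Δt = +0.013990  |  p_1 = 0.090990
  2  |  dp/dt·Δt = +0.015791  |  p_2 = 0.106781
  3  |  dp/dt·Δt = +0.017550  |  p_3 = 0.124330
  4  |  dp/dt·Δt = +0.019164  |  p_4 = 0.143495

0.1435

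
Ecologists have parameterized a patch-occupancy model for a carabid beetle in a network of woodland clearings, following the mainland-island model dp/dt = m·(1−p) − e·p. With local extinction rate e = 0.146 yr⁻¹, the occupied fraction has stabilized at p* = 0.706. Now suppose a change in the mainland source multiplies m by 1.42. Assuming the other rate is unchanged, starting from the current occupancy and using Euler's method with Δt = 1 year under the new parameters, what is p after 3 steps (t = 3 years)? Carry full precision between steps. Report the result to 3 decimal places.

0.770

Balance m(1−p*) = e·p* gives m = e·p*/(1−p*) = 0.146×0.70600/0.29400 = 0.35060.
Starting from p₀ = 0.70600; update p ← p + (dp/dt)·Δt with the new parameters.
t = 1: p = 0.70600 + (+0.04329) = 0.74929
t = 2: p = 0.74929 + (+0.01542) = 0.76471
t = 3: p = 0.76471 + (+0.00549) = 0.77020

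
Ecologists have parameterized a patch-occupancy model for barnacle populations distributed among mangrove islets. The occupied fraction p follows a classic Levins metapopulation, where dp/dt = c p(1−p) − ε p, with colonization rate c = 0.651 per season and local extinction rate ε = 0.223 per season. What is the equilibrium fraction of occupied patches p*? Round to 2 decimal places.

0.66

At equilibrium, colonization balances extinction: c·p*·(1−p*) = ε·p*.
So p* = 1 − ε/c = 1 − 0.223/0.651 = 1 − 0.3425 = 0.6575.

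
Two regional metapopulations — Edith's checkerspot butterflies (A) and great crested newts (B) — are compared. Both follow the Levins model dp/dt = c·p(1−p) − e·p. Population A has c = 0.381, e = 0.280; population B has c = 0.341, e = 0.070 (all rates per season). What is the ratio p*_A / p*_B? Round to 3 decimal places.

0.334

A: p*_A = 1 − 0.280/0.381 = 0.2651.
B: p*_B = 1 − 0.070/0.341 = 0.7947.
p*_A / p*_B = 0.2651/0.7947 = 0.3336.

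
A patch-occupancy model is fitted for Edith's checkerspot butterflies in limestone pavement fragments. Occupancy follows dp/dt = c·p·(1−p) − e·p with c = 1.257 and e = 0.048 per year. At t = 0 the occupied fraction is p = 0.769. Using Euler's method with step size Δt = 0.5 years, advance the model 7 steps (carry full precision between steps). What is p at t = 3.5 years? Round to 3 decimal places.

Update rule: p ← p + [c·p·(1−p) − e·p]·Δt with Δt = 0.5.
t = 0.5: p = 0.76900 + (+0.09319) = 0.86219
t = 1: p = 0.86219 + (+0.05398) = 0.91617
t = 1.5: p = 0.91617 + (+0.02628) = 0.94245
t = 2: p = 0.94245 + (+0.01147) = 0.95392
t = 2.5: p = 0.95392 + (+0.00473) = 0.95865
t = 3: p = 0.95865 + (+0.00190) = 0.96056
t = 3.5: p = 0.96056 + (+0.00076) = 0.96132

0.961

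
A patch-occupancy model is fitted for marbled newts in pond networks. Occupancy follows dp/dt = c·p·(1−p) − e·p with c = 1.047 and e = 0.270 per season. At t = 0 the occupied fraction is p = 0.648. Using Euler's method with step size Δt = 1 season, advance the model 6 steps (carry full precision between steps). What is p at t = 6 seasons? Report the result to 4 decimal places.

Update rule: p ← p + [c·p·(1−p) − e·p]·Δt with Δt = 1.
step 1: Δp = +0.06386, p = 0.71186
step 2: Δp = +0.02256, p = 0.73441
step 3: Δp = +0.00593, p = 0.74034
step 4: Δp = +0.00138, p = 0.74172
step 5: Δp = +0.00031, p = 0.74203
step 6: Δp = +0.00007, p = 0.74210

0.7421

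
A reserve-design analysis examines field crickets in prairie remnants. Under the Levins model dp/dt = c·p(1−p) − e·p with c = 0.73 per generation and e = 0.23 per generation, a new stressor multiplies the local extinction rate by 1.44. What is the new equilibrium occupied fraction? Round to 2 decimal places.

0.55

Before: p* = 1 − 0.23/0.73 = 0.6849.
After the change, c = 0.73, e = 0.3312, so p* = 1 − 0.3312/0.73 = 0.5463.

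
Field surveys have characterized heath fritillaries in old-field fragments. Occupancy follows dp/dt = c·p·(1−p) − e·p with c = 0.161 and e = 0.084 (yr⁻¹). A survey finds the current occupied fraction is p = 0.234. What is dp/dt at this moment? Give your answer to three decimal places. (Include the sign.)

0.009

Colonization term: c·p·(1−p) = 0.161×0.234×0.7660 = 0.02886.
Extinction term: e·p = 0.01966.
dp/dt = 0.02886 − 0.01966 = 0.00920.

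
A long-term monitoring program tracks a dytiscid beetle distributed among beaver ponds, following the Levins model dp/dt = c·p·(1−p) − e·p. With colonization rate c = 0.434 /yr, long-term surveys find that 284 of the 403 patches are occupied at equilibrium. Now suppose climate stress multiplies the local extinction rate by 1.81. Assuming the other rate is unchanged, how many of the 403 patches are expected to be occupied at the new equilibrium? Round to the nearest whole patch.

188

Observed p* = 284/403 = 0.70471.
Balance c(1−p*) = e gives e = 0.434×(1 − 0.70471) = 0.12816.
New p* = 1 − e/c = 1 − 0.23197/0.43400 = 0.46551.
Expected occupied = 403 × 0.46551 = 187.60 ≈ 188.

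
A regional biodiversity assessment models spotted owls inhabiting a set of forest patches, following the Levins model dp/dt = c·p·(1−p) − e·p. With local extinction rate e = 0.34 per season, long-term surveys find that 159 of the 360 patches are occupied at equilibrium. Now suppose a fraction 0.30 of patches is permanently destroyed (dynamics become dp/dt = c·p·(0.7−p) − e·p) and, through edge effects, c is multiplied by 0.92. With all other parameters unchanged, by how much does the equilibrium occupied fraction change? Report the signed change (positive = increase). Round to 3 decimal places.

Observed p* = 159/360 = 0.44167.
Balance c(1−p*) = e gives c = e/(1 − 0.44167) = 0.34/0.55833 = 0.60896.
New p* = 0.7 − e/c = 0.7 − 0.34000/0.56024 = 0.09312.
Δp* = 0.09312 − 0.44167 = -0.34855.

-0.349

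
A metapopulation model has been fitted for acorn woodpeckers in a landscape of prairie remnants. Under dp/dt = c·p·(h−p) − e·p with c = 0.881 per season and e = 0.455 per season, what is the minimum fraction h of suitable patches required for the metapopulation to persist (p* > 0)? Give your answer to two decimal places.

0.52

p* = h − e/c is positive only when h > e/c.
h_min = e/c = 0.455/0.881 = 0.5165.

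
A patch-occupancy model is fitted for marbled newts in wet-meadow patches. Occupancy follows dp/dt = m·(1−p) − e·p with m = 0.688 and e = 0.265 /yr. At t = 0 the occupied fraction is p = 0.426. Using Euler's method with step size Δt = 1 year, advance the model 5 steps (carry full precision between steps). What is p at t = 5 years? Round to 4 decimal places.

Update rule: p ← p + [m·(1−p) − e·p]·Δt with Δt = 1.
p: 0.42600 → 0.70802  (Δp = +0.28202)
p: 0.70802 → 0.72128  (Δp = +0.01326)
p: 0.72128 → 0.72190  (Δp = +0.00062)
p: 0.72190 → 0.72193  (Δp = +0.00003)
p: 0.72193 → 0.72193  (Δp = +0.00000)

0.7219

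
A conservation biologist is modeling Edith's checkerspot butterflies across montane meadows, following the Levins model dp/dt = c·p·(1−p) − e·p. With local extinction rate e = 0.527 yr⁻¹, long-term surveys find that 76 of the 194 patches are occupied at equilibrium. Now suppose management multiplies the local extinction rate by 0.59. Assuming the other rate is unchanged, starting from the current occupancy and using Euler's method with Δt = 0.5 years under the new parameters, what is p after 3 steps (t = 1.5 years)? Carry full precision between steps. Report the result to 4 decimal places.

Observed p* = 76/194 = 0.39175.
Balance c(1−p*) = e gives c = e/(1 − 0.39175) = 0.527/0.60825 = 0.86642.
Starting from p₀ = 0.39175; update p ← p + (dp/dt)·Δt with the new parameters.
t = 0.5: p = 0.39175 + (+0.04232) = 0.43408
t = 1: p = 0.43408 + (+0.03894) = 0.47301
t = 1.5: p = 0.47301 + (+0.03445) = 0.50746

0.5075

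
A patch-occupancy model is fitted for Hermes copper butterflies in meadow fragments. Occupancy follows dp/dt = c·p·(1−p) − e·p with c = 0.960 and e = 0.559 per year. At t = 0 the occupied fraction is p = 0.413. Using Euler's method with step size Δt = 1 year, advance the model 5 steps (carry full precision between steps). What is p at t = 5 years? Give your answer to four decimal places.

0.4173

Update rule: p ← p + [c·p·(1−p) − e·p]·Δt with Δt = 1.
p: 0.41300 → 0.41487  (Δp = +0.00187)
p: 0.41487 → 0.41600  (Δp = +0.00113)
p: 0.41600 → 0.41668  (Δp = +0.00068)
p: 0.41668 → 0.41709  (Δp = +0.00041)
p: 0.41709 → 0.41734  (Δp = +0.00025)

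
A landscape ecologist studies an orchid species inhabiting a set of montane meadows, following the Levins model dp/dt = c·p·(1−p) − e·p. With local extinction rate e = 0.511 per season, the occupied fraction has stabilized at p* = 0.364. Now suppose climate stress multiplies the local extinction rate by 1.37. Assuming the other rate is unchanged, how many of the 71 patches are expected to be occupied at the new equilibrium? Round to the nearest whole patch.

9

Balance c(1−p*) = e gives c = e/(1 − 0.36400) = 0.511/0.63600 = 0.80346.
New p* = 1 − e/c = 1 − 0.70007/0.80346 = 0.12868.
Expected occupied = 71 × 0.12868 = 9.14 ≈ 9.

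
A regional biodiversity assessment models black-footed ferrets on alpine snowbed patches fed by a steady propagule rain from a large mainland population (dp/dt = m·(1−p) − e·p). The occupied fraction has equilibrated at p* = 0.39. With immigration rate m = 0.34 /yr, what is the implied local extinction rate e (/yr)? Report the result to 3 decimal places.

At equilibrium m(1−p*) = e·p*, so e = m(1−p*)/p*.
e = 0.34 × 0.6100 / 0.39 = 0.5318.

0.532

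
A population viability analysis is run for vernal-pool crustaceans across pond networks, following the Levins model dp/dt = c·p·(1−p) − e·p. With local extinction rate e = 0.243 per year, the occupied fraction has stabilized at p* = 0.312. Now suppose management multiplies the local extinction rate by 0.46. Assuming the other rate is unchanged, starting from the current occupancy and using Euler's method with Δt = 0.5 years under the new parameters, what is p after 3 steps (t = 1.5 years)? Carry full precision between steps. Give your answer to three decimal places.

0.374

Balance c(1−p*) = e gives c = e/(1 − 0.31200) = 0.243/0.68800 = 0.35320.
Starting from p₀ = 0.31200; update p ← p + (dp/dt)·Δt with the new parameters.
t = 0.5: p = 0.31200 + (+0.02047) = 0.33247
t = 1: p = 0.33247 + (+0.02061) = 0.35308
t = 1.5: p = 0.35308 + (+0.02060) = 0.37369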